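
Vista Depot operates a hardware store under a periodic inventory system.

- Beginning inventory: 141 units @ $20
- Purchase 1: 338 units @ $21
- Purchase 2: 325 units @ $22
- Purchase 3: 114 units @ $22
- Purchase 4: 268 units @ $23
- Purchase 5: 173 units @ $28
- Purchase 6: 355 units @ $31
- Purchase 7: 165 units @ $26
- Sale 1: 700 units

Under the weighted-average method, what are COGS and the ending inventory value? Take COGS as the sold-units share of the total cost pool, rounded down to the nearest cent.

Sale 1, sell 700: 700/1879 × $45,879.00 → $17,091.69
Ending inventory (cost pool remaining) = $28,787.31
Check: goods available $45,879.00 = COGS $17,091.69 + ending $28,787.31

COGS = $17,091.69; ending inventory = $28,787.31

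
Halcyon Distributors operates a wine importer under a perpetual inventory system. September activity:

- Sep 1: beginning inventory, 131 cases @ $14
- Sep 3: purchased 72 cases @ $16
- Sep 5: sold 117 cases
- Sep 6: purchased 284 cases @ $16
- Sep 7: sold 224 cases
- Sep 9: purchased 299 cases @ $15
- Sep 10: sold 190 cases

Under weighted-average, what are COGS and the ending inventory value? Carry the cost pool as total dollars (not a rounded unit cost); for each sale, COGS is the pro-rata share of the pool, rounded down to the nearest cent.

COGS = $8,131.43; ending inventory = $3,883.57

After Sep 1: 131 on hand, pool $1,834.00 (≈ $14.0000 each)
After Sep 3: 203 on hand, pool $2,986.00 (≈ $14.7094 each)
Sep 5, sell 117: 117/203 × $2,986.00 → $1,720.99
After Sep 6: 370 on hand, pool $5,809.01 (≈ $15.7000 each)
Sep 7, sell 224: 224/370 × $5,809.01 → $3,516.80
After Sep 9: 445 on hand, pool $6,777.21 (≈ $15.2297 each)
Sep 10, sell 190: 190/445 × $6,777.21 → $2,893.64
Total COGS = $1,720.99 + $3,516.80 + $2,893.64 = $8,131.43
Ending inventory (cost pool remaining) = $3,883.57
Check: goods available $12,015.00 = COGS $8,131.43 + ending $3,883.57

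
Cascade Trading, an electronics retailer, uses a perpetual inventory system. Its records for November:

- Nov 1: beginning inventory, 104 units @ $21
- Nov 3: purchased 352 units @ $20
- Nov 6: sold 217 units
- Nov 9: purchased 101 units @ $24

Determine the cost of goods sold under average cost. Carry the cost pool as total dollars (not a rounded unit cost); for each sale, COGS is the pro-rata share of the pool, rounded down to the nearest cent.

COGS = $4,389.49

After Nov 1: 104 on hand, pool $2,184.00 (≈ $21.0000 each)
After Nov 3: 456 on hand, pool $9,224.00 (≈ $20.2281 each)
Nov 6, sell 217: 217/456 × $9,224.00 → $4,389.49
After Nov 9: 340 on hand, pool $7,258.51 (≈ $21.3486 each)
Ending inventory (cost pool remaining) = $7,258.51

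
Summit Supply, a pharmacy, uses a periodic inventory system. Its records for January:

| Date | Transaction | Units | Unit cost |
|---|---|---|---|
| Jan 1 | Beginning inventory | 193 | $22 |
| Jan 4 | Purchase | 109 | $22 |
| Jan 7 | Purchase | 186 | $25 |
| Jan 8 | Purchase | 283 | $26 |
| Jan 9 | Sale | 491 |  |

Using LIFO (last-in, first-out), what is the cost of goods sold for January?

Jan 9, 491 sold [LIFO — newest first]: 283 @ $26 + 186 @ $25 + 22 @ $22 = $12,492
Ending inventory: 193 @ $22 + 87 @ $22 = $6,160

COGS = $12,492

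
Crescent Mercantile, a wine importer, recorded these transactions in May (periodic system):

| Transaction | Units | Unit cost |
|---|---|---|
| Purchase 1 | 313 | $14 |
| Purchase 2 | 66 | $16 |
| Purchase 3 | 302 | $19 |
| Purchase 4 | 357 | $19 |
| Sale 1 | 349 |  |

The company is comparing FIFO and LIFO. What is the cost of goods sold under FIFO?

COGS = $4,958

FIFO COGS: 313 @ $14 + 36 @ $16 = $4,958
LIFO COGS: 349 @ $19 = $6,631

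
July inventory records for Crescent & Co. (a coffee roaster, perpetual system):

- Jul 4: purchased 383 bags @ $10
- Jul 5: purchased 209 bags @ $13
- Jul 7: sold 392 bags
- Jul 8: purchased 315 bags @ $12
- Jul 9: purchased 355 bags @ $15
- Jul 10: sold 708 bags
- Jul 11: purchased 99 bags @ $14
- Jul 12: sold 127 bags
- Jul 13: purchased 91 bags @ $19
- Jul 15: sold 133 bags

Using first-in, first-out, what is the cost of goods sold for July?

Jul 7, 392 sold [FIFO — oldest first]: 383 @ $10 + 9 @ $13 = $3,947
Jul 10, 708 sold [FIFO — oldest first]: 200 @ $13 + 315 @ $12 + 193 @ $15 = $9,275
Jul 12, 127 sold [FIFO — oldest first]: 127 @ $15 = $1,905
Jul 15, 133 sold [FIFO — oldest first]: 35 @ $15 + 98 @ $14 = $1,897
Total COGS = $3,947 + $9,275 + $1,905 + $1,897 = $17,024
Ending inventory: 1 @ $14 + 91 @ $19 = $1,743
Check: goods available $18,767 = COGS $17,024 + ending $1,743

COGS = $17,024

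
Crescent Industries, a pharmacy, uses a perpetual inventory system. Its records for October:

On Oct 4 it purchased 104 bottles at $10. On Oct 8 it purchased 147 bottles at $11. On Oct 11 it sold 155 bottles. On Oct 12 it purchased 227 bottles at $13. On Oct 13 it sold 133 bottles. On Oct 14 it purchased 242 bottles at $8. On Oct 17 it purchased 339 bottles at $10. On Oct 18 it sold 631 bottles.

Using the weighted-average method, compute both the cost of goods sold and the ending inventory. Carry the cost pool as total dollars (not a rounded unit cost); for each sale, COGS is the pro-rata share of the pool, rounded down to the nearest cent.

After Oct 4: 104 on hand, pool $1,040.00 (≈ $10.0000 each)
After Oct 8: 251 on hand, pool $2,657.00 (≈ $10.5857 each)
Oct 11, sell 155: 155/251 × $2,657.00 → $1,640.77
After Oct 12: 323 on hand, pool $3,967.23 (≈ $12.2824 each)
Oct 13, sell 133: 133/323 × $3,967.23 → $1,633.56
After Oct 14: 432 on hand, pool $4,269.67 (≈ $9.8835 each)
After Oct 17: 771 on hand, pool $7,659.67 (≈ $9.9347 each)
Oct 18, sell 631: 631/771 × $7,659.67 → $6,268.80
Total COGS = $1,640.77 + $1,633.56 + $6,268.80 = $9,543.13
Ending inventory (cost pool remaining) = $1,390.87

COGS = $9,543.13; ending inventory = $1,390.87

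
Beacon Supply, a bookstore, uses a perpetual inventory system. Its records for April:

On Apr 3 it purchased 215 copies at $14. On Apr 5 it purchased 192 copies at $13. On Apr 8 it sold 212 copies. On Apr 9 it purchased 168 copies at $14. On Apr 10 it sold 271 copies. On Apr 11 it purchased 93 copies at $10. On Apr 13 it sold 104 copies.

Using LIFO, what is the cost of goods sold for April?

Apr 8, 212 sold [LIFO — newest first]: 192 @ $13 + 20 @ $14 = $2,776
Apr 10, 271 sold [LIFO — newest first]: 168 @ $14 + 103 @ $14 = $3,794
Apr 13, 104 sold [LIFO — newest first]: 93 @ $10 + 11 @ $14 = $1,084
Total COGS = $2,776 + $3,794 + $1,084 = $7,654
Ending inventory: 81 @ $14 = $1,134

COGS = $7,654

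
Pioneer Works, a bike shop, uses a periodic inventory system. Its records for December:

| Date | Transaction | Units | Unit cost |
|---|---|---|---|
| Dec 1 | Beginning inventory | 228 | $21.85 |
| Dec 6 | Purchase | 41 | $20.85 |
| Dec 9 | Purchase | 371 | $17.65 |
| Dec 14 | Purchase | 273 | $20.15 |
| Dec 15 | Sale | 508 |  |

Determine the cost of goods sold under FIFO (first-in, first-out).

Dec 15, 508 sold [FIFO — oldest first]: 228 @ $21.85 + 41 @ $20.85 + 239 @ $17.65 = $10,055.00
Ending inventory: 132 @ $17.65 + 273 @ $20.15 = $7,830.75

COGS = $10,055.00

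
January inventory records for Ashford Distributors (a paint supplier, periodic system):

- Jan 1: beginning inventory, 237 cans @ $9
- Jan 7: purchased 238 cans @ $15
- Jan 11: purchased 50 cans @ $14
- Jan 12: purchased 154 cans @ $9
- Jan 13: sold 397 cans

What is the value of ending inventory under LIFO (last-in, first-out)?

Jan 13, 397 sold [LIFO — newest first]: 154 @ $9 + 50 @ $14 + 193 @ $15 = $4,981
Ending inventory: 237 @ $9 + 45 @ $15 = $2,808

Ending inventory = $2,808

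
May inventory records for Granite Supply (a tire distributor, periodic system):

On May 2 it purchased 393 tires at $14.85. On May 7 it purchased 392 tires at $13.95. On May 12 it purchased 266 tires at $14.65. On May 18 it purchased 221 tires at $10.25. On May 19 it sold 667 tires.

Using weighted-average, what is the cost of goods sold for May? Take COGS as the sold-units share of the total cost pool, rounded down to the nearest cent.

COGS = $9,158.97

May 19, sell 667: 667/1272 × $17,466.60 → $9,158.97
Ending inventory (cost pool remaining) = $8,307.63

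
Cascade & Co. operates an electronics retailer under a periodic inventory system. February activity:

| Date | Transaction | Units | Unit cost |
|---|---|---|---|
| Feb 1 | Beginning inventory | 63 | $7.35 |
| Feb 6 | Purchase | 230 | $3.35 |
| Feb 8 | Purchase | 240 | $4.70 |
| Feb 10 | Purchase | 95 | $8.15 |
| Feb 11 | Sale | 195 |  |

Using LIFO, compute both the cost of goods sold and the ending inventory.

COGS = $1,244.25; ending inventory = $1,891.55

Feb 11, 195 sold [LIFO — newest first]: 95 @ $8.15 + 100 @ $4.70 = $1,244.25
Ending inventory: 63 @ $7.35 + 230 @ $3.35 + 140 @ $4.70 = $1,891.55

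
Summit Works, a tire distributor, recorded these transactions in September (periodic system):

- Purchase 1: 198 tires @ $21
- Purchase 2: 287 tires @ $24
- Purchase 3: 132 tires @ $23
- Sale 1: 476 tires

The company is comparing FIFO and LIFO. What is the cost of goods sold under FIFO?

COGS = $10,830

FIFO COGS: 198 @ $21 + 278 @ $24 = $10,830
LIFO COGS: 132 @ $23 + 287 @ $24 + 57 @ $21 = $11,121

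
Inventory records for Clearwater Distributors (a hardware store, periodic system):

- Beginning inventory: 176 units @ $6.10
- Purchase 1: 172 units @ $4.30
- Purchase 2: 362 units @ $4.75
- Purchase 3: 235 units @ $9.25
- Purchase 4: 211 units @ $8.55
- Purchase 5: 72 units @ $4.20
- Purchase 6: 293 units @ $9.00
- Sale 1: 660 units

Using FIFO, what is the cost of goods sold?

Sale 1 (660) [FIFO — oldest first]: 176 @ $6.10 + 172 @ $4.30 + 312 @ $4.75 = $3,295.20
Ending inventory: 50 @ $4.75 + 235 @ $9.25 + 211 @ $8.55 + 72 @ $4.20 + 293 @ $9.00 = $7,154.70
Check: goods available $10,449.90 = COGS $3,295.20 + ending $7,154.70

COGS = $3,295.20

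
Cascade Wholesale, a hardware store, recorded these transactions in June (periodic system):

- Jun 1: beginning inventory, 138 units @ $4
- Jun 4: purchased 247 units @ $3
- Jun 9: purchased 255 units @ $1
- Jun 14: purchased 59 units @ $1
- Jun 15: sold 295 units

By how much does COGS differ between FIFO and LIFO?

FIFO COGS: 138 @ $4 + 157 @ $3 = $1,023
LIFO COGS: 59 @ $1 + 236 @ $1 = $295
Difference = |$1,023 − $295| = $728

$728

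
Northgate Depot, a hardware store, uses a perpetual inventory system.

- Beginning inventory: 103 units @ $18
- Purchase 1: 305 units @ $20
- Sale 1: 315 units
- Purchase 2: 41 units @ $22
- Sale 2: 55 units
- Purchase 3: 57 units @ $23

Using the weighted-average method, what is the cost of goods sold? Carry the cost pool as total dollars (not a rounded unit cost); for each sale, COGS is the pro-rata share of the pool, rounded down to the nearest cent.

After Beginning: 103 on hand, pool $1,854.00 (≈ $18.0000 each)
After Purchase 1: 408 on hand, pool $7,954.00 (≈ $19.4951 each)
Sale 1, sell 315: 315/408 × $7,954.00 → $6,140.95
After Purchase 2: 134 on hand, pool $2,715.05 (≈ $20.2616 each)
Sale 2, sell 55: 55/134 × $2,715.05 → $1,114.38
After Purchase 3: 136 on hand, pool $2,911.67 (≈ $21.4093 each)
Total COGS = $6,140.95 + $1,114.38 = $7,255.33
Ending inventory (cost pool remaining) = $2,911.67
Check: goods available $10,167.00 = COGS $7,255.33 + ending $2,911.67

COGS = $7,255.33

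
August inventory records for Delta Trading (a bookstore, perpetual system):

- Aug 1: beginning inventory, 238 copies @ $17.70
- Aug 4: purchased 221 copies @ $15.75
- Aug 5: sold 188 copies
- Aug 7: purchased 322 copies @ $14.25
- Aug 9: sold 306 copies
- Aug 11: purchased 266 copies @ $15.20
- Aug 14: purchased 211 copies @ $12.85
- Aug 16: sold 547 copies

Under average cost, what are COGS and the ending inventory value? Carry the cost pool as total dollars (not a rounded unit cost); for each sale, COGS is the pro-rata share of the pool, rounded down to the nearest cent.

COGS = $15,862.72; ending inventory = $3,173.68

After Aug 1: 238 on hand, pool $4,212.60 (≈ $17.7000 each)
After Aug 4: 459 on hand, pool $7,693.35 (≈ $16.7611 each)
Aug 5, sell 188: 188/459 × $7,693.35 → $3,151.08
After Aug 7: 593 on hand, pool $9,130.77 (≈ $15.3976 each)
Aug 9, sell 306: 306/593 × $9,130.77 → $4,711.66
After Aug 11: 553 on hand, pool $8,462.31 (≈ $15.3025 each)
After Aug 14: 764 on hand, pool $11,173.66 (≈ $14.6252 each)
Aug 16, sell 547: 547/764 × $11,173.66 → $7,999.98
Total COGS = $3,151.08 + $4,711.66 + $7,999.98 = $15,862.72
Ending inventory (cost pool remaining) = $3,173.68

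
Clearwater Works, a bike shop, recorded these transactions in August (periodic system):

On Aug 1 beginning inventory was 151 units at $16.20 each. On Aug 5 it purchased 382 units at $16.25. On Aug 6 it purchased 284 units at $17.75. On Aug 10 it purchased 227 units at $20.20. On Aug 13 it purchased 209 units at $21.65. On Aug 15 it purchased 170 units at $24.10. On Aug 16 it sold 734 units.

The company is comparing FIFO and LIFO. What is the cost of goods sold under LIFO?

FIFO COGS: 151 @ $16.20 + 382 @ $16.25 + 201 @ $17.75 = $12,221.45
LIFO COGS: 170 @ $24.10 + 209 @ $21.65 + 227 @ $20.20 + 128 @ $17.75 = $15,479.25

COGS = $15,479.25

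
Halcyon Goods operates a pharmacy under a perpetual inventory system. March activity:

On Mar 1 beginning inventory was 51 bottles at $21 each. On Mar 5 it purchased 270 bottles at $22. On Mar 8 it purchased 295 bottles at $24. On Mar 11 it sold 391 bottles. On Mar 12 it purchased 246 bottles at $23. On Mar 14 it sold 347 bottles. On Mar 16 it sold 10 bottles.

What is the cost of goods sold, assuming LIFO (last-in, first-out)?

Mar 11, 391 sold [LIFO — newest first]: 295 @ $24 + 96 @ $22 = $9,192
Mar 14, 347 sold [LIFO — newest first]: 246 @ $23 + 101 @ $22 = $7,880
Mar 16, 10 sold [LIFO — newest first]: 10 @ $22 = $220
Total COGS = $9,192 + $7,880 + $220 = $17,292
Ending inventory: 51 @ $21 + 63 @ $22 = $2,457
Check: goods available $19,749 = COGS $17,292 + ending $2,457

COGS = $17,292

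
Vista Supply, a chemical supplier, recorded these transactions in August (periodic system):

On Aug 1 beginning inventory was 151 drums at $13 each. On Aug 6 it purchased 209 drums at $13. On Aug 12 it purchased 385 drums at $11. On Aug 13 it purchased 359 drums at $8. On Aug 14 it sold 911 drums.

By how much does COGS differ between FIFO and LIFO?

FIFO COGS: 151 @ $13 + 209 @ $13 + 385 @ $11 + 166 @ $8 = $10,243
LIFO COGS: 359 @ $8 + 385 @ $11 + 167 @ $13 = $9,278
Difference = |$10,243 − $9,278| = $965

$965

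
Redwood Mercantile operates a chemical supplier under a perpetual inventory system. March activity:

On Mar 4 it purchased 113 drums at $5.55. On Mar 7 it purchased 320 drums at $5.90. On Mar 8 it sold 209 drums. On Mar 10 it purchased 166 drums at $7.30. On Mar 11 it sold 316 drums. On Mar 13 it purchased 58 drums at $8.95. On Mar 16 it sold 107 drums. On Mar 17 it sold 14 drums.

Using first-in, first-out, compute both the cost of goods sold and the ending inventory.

COGS = $4,147.60; ending inventory = $98.45

Mar 8, 209 sold [FIFO — oldest first]: 113 @ $5.55 + 96 @ $5.90 = $1,193.55
Mar 11, 316 sold [FIFO — oldest first]: 224 @ $5.90 + 92 @ $7.30 = $1,993.20
Mar 16, 107 sold [FIFO — oldest first]: 74 @ $7.30 + 33 @ $8.95 = $835.55
Mar 17, 14 sold [FIFO — oldest first]: 14 @ $8.95 = $125.30
Total COGS = $1,193.55 + $1,993.20 + $835.55 + $125.30 = $4,147.60
Ending inventory: 11 @ $8.95 = $98.45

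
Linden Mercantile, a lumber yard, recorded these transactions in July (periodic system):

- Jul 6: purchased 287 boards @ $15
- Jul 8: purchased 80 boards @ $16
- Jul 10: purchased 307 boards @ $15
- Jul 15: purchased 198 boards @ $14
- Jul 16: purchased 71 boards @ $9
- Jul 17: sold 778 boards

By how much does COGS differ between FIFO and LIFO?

FIFO COGS: 287 @ $15 + 80 @ $16 + 307 @ $15 + 104 @ $14 = $11,646
LIFO COGS: 71 @ $9 + 198 @ $14 + 307 @ $15 + 80 @ $16 + 122 @ $15 = $11,126
Difference = |$11,646 − $11,126| = $520

$520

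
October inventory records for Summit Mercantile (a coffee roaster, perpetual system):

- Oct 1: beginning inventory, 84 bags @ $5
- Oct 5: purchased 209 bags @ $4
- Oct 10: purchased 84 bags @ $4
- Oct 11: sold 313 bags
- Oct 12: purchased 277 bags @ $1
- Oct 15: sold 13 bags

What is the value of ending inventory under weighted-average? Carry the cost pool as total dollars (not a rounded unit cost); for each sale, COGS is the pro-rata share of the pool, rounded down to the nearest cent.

Ending inventory = $526.40

After Oct 1: 84 on hand, pool $420.00 (≈ $5.0000 each)
After Oct 5: 293 on hand, pool $1,256.00 (≈ $4.2867 each)
After Oct 10: 377 on hand, pool $1,592.00 (≈ $4.2228 each)
Oct 11, sell 313: 313/377 × $1,592.00 → $1,321.74
After Oct 12: 341 on hand, pool $547.26 (≈ $1.6049 each)
Oct 15, sell 13: 13/341 × $547.26 → $20.86
Total COGS = $1,321.74 + $20.86 = $1,342.60
Ending inventory (cost pool remaining) = $526.40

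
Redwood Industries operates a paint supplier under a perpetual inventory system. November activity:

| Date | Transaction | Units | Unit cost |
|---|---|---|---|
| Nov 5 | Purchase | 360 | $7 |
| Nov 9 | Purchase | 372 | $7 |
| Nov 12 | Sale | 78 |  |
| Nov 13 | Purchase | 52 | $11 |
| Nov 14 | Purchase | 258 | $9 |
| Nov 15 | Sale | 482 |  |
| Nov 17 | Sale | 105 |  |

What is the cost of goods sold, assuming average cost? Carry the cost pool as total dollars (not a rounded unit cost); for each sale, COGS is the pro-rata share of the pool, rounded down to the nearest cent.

After Nov 5: 360 on hand, pool $2,520.00 (≈ $7.0000 each)
After Nov 9: 732 on hand, pool $5,124.00 (≈ $7.0000 each)
Nov 12, sell 78: 78/732 × $5,124.00 → $546.00
After Nov 13: 706 on hand, pool $5,150.00 (≈ $7.2946 each)
After Nov 14: 964 on hand, pool $7,472.00 (≈ $7.7510 each)
Nov 15, sell 482: 482/964 × $7,472.00 → $3,736.00
Nov 17, sell 105: 105/482 × $3,736.00 → $813.85
Total COGS = $546.00 + $3,736.00 + $813.85 = $5,095.85
Ending inventory (cost pool remaining) = $2,922.15

COGS = $5,095.85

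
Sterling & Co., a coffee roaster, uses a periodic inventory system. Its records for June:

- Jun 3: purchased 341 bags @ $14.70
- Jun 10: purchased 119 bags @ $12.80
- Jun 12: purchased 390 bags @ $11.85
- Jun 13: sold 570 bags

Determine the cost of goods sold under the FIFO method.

Jun 13, 570 sold [FIFO — oldest first]: 341 @ $14.70 + 119 @ $12.80 + 110 @ $11.85 = $7,839.40
Ending inventory: 280 @ $11.85 = $3,318.00

COGS = $7,839.40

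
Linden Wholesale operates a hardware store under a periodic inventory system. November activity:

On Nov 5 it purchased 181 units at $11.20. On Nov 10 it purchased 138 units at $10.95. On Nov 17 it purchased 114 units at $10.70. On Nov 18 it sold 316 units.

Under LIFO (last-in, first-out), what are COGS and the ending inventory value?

Nov 18, 316 sold [LIFO — newest first]: 114 @ $10.70 + 138 @ $10.95 + 64 @ $11.20 = $3,447.70
Ending inventory: 117 @ $11.20 = $1,310.40

COGS = $3,447.70; ending inventory = $1,310.40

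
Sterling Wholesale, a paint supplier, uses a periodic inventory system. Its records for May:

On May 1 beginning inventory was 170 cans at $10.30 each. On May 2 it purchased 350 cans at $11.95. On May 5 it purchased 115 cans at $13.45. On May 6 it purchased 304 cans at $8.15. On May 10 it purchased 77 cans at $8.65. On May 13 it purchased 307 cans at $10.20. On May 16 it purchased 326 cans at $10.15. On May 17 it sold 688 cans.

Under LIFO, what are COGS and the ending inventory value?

May 17, 688 sold [LIFO — newest first]: 326 @ $10.15 + 307 @ $10.20 + 55 @ $8.65 = $6,916.05
Ending inventory: 170 @ $10.30 + 350 @ $11.95 + 115 @ $13.45 + 304 @ $8.15 + 22 @ $8.65 = $10,148.15

COGS = $6,916.05; ending inventory = $10,148.15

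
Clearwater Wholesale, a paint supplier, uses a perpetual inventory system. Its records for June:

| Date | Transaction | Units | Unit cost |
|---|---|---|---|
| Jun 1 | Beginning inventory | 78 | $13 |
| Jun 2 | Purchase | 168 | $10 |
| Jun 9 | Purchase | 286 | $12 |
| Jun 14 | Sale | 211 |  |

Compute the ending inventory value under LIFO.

Jun 14, 211 sold [LIFO — newest first]: 211 @ $12 = $2,532
Ending inventory: 78 @ $13 + 168 @ $10 + 75 @ $12 = $3,594

Ending inventory = $3,594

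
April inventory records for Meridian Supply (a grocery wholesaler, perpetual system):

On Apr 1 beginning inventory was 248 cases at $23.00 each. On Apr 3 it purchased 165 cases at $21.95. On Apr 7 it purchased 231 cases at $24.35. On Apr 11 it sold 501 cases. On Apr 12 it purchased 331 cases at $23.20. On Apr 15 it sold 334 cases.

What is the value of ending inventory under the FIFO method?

Ending inventory = $3,248.00

Apr 11, 501 sold [FIFO — oldest first]: 248 @ $23.00 + 165 @ $21.95 + 88 @ $24.35 = $11,468.55
Apr 15, 334 sold [FIFO — oldest first]: 143 @ $24.35 + 191 @ $23.20 = $7,913.25
Total COGS = $11,468.55 + $7,913.25 = $19,381.80
Ending inventory: 140 @ $23.20 = $3,248.00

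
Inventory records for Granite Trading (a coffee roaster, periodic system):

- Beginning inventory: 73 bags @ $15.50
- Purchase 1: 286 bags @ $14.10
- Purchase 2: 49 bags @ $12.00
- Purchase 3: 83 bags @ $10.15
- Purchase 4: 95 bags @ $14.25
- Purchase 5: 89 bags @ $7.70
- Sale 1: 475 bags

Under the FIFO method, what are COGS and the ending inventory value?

Sale 1 (475) [FIFO — oldest first]: 73 @ $15.50 + 286 @ $14.10 + 49 @ $12.00 + 67 @ $10.15 = $6,432.15
Ending inventory: 16 @ $10.15 + 95 @ $14.25 + 89 @ $7.70 = $2,201.45
Check: goods available $8,633.60 = COGS $6,432.15 + ending $2,201.45

COGS = $6,432.15; ending inventory = $2,201.45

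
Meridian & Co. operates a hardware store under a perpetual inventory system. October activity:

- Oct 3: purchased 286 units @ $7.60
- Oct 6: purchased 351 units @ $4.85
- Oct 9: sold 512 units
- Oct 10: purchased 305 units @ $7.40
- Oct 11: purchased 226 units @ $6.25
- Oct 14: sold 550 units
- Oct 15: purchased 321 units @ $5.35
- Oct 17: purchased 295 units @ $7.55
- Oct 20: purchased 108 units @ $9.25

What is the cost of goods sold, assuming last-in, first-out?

COGS = $6,739.85

Oct 9, 512 sold [LIFO — newest first]: 351 @ $4.85 + 161 @ $7.60 = $2,925.95
Oct 14, 550 sold [LIFO — newest first]: 226 @ $6.25 + 305 @ $7.40 + 19 @ $7.60 = $3,813.90
Total COGS = $2,925.95 + $3,813.90 = $6,739.85
Ending inventory: 106 @ $7.60 + 321 @ $5.35 + 295 @ $7.55 + 108 @ $9.25 = $5,749.20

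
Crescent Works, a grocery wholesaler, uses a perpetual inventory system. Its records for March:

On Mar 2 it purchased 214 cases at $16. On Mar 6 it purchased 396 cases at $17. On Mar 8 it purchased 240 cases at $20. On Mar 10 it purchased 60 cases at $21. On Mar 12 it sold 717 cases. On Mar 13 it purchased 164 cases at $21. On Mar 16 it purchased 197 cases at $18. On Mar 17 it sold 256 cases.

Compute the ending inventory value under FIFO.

Ending inventory = $5,667

Mar 12, 717 sold [FIFO — oldest first]: 214 @ $16 + 396 @ $17 + 107 @ $20 = $12,296
Mar 17, 256 sold [FIFO — oldest first]: 133 @ $20 + 60 @ $21 + 63 @ $21 = $5,243
Total COGS = $12,296 + $5,243 = $17,539
Ending inventory: 101 @ $21 + 197 @ $18 = $5,667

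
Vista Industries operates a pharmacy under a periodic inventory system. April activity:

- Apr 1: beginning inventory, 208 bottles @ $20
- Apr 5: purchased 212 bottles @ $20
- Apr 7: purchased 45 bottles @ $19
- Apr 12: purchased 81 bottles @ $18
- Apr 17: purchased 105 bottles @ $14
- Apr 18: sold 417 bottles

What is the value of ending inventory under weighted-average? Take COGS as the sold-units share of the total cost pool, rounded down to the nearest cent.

Apr 18, sell 417: 417/651 × $12,183.00 → $7,803.85
Ending inventory (cost pool remaining) = $4,379.15
Check: goods available $12,183.00 = COGS $7,803.85 + ending $4,379.15

Ending inventory = $4,379.15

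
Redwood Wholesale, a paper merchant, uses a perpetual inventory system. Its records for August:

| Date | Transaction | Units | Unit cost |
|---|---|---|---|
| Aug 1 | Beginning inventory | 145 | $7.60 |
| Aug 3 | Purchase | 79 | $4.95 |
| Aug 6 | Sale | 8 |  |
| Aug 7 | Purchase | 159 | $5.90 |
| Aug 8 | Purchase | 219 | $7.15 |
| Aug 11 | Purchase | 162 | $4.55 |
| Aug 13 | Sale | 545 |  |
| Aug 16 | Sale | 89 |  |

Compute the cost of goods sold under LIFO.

Aug 6, 8 sold [LIFO — newest first]: 8 @ $4.95 = $39.60
Aug 13, 545 sold [LIFO — newest first]: 162 @ $4.55 + 219 @ $7.15 + 159 @ $5.90 + 5 @ $4.95 = $3,265.80
Aug 16, 89 sold [LIFO — newest first]: 66 @ $4.95 + 23 @ $7.60 = $501.50
Total COGS = $39.60 + $3,265.80 + $501.50 = $3,806.90
Ending inventory: 122 @ $7.60 = $927.20
Check: goods available $4,734.10 = COGS $3,806.90 + ending $927.20

COGS = $3,806.90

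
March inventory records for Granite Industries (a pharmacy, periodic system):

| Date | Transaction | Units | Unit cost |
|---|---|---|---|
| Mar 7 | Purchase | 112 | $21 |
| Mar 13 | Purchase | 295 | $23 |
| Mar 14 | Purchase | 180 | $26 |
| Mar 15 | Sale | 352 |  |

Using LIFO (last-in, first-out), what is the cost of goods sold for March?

COGS = $8,636

Mar 15, 352 sold [LIFO — newest first]: 180 @ $26 + 172 @ $23 = $8,636
Ending inventory: 112 @ $21 + 123 @ $23 = $5,181
Check: goods available $13,817 = COGS $8,636 + ending $5,181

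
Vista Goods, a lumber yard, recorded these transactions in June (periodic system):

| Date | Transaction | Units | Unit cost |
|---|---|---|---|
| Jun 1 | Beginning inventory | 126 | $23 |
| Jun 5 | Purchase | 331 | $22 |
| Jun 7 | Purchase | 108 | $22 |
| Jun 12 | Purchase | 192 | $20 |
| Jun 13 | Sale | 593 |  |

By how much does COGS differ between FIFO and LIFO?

FIFO COGS: 126 @ $23 + 331 @ $22 + 108 @ $22 + 28 @ $20 = $13,116
LIFO COGS: 192 @ $20 + 108 @ $22 + 293 @ $22 = $12,662
Difference = |$13,116 − $12,662| = $454

$454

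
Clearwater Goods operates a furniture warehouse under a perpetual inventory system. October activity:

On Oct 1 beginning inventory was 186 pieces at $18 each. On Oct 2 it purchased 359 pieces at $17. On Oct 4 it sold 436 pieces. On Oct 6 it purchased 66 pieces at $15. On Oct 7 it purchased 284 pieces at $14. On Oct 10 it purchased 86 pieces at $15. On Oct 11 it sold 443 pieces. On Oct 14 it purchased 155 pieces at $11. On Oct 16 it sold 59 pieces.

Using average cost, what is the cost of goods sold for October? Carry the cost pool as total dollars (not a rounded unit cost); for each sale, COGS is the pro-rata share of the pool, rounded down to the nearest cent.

COGS = $14,923.81

After Oct 1: 186 on hand, pool $3,348.00 (≈ $18.0000 each)
After Oct 2: 545 on hand, pool $9,451.00 (≈ $17.3413 each)
Oct 4, sell 436: 436/545 × $9,451.00 → $7,560.80
After Oct 6: 175 on hand, pool $2,880.20 (≈ $16.4583 each)
After Oct 7: 459 on hand, pool $6,856.20 (≈ $14.9373 each)
After Oct 10: 545 on hand, pool $8,146.20 (≈ $14.9472 each)
Oct 11, sell 443: 443/545 × $8,146.20 → $6,621.59
After Oct 14: 257 on hand, pool $3,229.61 (≈ $12.5666 each)
Oct 16, sell 59: 59/257 × $3,229.61 → $741.42
Total COGS = $7,560.80 + $6,621.59 + $741.42 = $14,923.81
Ending inventory (cost pool remaining) = $2,488.19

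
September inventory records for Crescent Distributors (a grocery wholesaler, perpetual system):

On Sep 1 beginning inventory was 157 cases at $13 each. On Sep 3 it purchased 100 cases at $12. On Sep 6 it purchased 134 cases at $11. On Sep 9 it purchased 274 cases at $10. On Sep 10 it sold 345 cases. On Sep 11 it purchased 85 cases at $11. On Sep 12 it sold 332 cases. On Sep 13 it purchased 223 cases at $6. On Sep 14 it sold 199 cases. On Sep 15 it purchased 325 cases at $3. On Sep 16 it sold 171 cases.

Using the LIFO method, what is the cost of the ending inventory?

Ending inventory = $1,555

Sep 10, 345 sold [LIFO — newest first]: 274 @ $10 + 71 @ $11 = $3,521
Sep 12, 332 sold [LIFO — newest first]: 85 @ $11 + 63 @ $11 + 100 @ $12 + 84 @ $13 = $3,920
Sep 14, 199 sold [LIFO — newest first]: 199 @ $6 = $1,194
Sep 16, 171 sold [LIFO — newest first]: 171 @ $3 = $513
Total COGS = $3,521 + $3,920 + $1,194 + $513 = $9,148
Ending inventory: 73 @ $13 + 24 @ $6 + 154 @ $3 = $1,555
Check: goods available $10,703 = COGS $9,148 + ending $1,555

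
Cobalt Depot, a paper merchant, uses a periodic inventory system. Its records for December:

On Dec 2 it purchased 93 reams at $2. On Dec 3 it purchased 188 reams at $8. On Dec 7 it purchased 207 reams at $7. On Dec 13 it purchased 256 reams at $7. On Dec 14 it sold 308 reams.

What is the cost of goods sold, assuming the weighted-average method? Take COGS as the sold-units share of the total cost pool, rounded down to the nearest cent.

COGS = $2,041.32

Dec 14, sell 308: 308/744 × $4,931.00 → $2,041.32
Ending inventory (cost pool remaining) = $2,889.68
Check: goods available $4,931.00 = COGS $2,041.32 + ending $2,889.68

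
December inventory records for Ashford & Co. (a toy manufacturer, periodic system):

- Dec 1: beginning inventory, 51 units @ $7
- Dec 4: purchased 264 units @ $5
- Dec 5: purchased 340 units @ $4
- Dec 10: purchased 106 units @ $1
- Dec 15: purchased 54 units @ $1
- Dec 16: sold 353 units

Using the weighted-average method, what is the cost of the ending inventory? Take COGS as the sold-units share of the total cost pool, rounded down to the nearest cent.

Dec 16, sell 353: 353/815 × $3,197.00 → $1,384.71
Ending inventory (cost pool remaining) = $1,812.29

Ending inventory = $1,812.29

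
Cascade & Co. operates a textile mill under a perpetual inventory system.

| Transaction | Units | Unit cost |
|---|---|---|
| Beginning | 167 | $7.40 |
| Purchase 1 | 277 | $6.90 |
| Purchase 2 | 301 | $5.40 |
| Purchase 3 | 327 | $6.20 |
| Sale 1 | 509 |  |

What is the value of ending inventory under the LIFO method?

Ending inventory = $3,789.70

Sale 1 (509) [LIFO — newest first]: 327 @ $6.20 + 182 @ $5.40 = $3,010.20
Ending inventory: 167 @ $7.40 + 277 @ $6.90 + 119 @ $5.40 = $3,789.70
Check: goods available $6,799.90 = COGS $3,010.20 + ending $3,789.70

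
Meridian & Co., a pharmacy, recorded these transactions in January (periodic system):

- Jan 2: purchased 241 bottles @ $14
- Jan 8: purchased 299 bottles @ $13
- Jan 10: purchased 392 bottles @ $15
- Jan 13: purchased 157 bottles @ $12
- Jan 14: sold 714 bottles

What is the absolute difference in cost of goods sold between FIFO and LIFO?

$38

FIFO COGS: 241 @ $14 + 299 @ $13 + 174 @ $15 = $9,871
LIFO COGS: 157 @ $12 + 392 @ $15 + 165 @ $13 = $9,909
Difference = |$9,871 − $9,909| = $38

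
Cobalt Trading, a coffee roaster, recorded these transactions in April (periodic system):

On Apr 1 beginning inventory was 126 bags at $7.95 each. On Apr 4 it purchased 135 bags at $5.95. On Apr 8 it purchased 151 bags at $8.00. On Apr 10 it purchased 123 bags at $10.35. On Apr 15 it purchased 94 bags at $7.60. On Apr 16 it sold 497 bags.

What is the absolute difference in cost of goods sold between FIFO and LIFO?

FIFO COGS: 126 @ $7.95 + 135 @ $5.95 + 151 @ $8.00 + 85 @ $10.35 = $3,892.70
LIFO COGS: 94 @ $7.60 + 123 @ $10.35 + 151 @ $8.00 + 129 @ $5.95 = $3,963.00
Difference = |$3,892.70 − $3,963.00| = $70.30

$70.30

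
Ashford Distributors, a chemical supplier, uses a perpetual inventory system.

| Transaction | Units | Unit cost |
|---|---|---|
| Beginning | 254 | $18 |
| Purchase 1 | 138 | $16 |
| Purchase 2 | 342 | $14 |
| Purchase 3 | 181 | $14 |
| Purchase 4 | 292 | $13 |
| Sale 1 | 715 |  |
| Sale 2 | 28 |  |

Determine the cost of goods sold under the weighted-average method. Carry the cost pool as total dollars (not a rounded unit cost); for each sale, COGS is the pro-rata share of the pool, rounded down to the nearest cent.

After Beginning: 254 on hand, pool $4,572.00 (≈ $18.0000 each)
After Purchase 1: 392 on hand, pool $6,780.00 (≈ $17.2959 each)
After Purchase 2: 734 on hand, pool $11,568.00 (≈ $15.7602 each)
After Purchase 3: 915 on hand, pool $14,102.00 (≈ $15.4120 each)
After Purchase 4: 1207 on hand, pool $17,898.00 (≈ $14.8285 each)
Sale 1, sell 715: 715/1207 × $17,898.00 → $10,602.37
Sale 2, sell 28: 28/492 × $7,295.63 → $415.19
Total COGS = $10,602.37 + $415.19 = $11,017.56
Ending inventory (cost pool remaining) = $6,880.44
Check: goods available $17,898.00 = COGS $11,017.56 + ending $6,880.44

COGS = $11,017.56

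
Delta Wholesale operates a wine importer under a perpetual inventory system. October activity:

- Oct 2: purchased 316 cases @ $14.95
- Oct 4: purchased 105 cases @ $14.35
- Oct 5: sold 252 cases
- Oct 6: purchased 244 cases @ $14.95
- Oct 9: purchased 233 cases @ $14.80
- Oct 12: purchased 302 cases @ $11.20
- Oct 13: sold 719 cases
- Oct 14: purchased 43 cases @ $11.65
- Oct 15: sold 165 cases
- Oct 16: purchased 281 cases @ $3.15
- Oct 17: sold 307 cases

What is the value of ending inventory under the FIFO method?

Oct 5, 252 sold [FIFO — oldest first]: 252 @ $14.95 = $3,767.40
Oct 13, 719 sold [FIFO — oldest first]: 64 @ $14.95 + 105 @ $14.35 + 244 @ $14.95 + 233 @ $14.80 + 73 @ $11.20 = $10,377.35
Oct 15, 165 sold [FIFO — oldest first]: 165 @ $11.20 = $1,848.00
Oct 17, 307 sold [FIFO — oldest first]: 64 @ $11.20 + 43 @ $11.65 + 200 @ $3.15 = $1,847.75
Total COGS = $3,767.40 + $10,377.35 + $1,848.00 + $1,847.75 = $17,840.50
Ending inventory: 81 @ $3.15 = $255.15

Ending inventory = $255.15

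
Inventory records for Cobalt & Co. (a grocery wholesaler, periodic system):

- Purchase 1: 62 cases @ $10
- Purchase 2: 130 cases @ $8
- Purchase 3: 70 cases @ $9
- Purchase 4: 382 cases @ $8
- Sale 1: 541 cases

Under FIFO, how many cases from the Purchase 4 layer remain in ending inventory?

103

Sale 1 (541) [FIFO — oldest first]: 62 @ $10 + 130 @ $8 + 70 @ $9 + 279 @ $8 = $4,522
Ending inventory: 103 @ $8 = $824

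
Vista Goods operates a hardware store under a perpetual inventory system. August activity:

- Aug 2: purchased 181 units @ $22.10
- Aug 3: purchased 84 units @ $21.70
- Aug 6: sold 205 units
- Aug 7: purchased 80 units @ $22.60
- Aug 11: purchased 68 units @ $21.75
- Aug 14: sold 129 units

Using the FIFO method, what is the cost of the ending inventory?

Ending inventory = $1,727.60

Aug 6, 205 sold [FIFO — oldest first]: 181 @ $22.10 + 24 @ $21.70 = $4,520.90
Aug 14, 129 sold [FIFO — oldest first]: 60 @ $21.70 + 69 @ $22.60 = $2,861.40
Total COGS = $4,520.90 + $2,861.40 = $7,382.30
Ending inventory: 11 @ $22.60 + 68 @ $21.75 = $1,727.60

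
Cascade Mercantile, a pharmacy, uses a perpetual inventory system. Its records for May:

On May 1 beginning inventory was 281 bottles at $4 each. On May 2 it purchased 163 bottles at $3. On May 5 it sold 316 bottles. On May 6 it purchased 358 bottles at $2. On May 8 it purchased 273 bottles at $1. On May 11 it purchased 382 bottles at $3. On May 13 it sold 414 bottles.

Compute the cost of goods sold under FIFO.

COGS = $2,185

May 5, 316 sold [FIFO — oldest first]: 281 @ $4 + 35 @ $3 = $1,229
May 13, 414 sold [FIFO — oldest first]: 128 @ $3 + 286 @ $2 = $956
Total COGS = $1,229 + $956 = $2,185
Ending inventory: 72 @ $2 + 273 @ $1 + 382 @ $3 = $1,563
Check: goods available $3,748 = COGS $2,185 + ending $1,563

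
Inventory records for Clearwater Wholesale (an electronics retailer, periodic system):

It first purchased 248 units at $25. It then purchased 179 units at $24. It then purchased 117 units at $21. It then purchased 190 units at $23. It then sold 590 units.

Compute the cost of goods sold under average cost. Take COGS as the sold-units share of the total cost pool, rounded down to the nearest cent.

Sale 1, sell 590: 590/734 × $17,323.00 → $13,924.48
Ending inventory (cost pool remaining) = $3,398.52

COGS = $13,924.48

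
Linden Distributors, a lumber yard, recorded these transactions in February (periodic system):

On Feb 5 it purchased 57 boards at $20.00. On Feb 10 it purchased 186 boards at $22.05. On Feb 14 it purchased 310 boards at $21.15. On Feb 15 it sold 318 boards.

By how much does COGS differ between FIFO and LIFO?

FIFO COGS: 57 @ $20.00 + 186 @ $22.05 + 75 @ $21.15 = $6,827.55
LIFO COGS: 310 @ $21.15 + 8 @ $22.05 = $6,732.90
Difference = |$6,827.55 − $6,732.90| = $94.65

$94.65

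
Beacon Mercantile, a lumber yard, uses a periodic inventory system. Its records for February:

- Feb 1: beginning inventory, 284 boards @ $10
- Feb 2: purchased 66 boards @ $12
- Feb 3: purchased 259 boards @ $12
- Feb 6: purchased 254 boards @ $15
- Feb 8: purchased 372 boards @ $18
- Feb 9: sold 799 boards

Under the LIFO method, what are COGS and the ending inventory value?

COGS = $12,582; ending inventory = $4,664

Feb 9, 799 sold [LIFO — newest first]: 372 @ $18 + 254 @ $15 + 173 @ $12 = $12,582
Ending inventory: 284 @ $10 + 66 @ $12 + 86 @ $12 = $4,664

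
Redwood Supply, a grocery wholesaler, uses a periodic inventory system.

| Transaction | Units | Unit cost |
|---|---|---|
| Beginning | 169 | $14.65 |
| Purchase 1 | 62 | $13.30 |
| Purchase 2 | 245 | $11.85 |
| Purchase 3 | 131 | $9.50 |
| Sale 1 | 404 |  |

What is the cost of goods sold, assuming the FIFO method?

COGS = $5,350.50

Sale 1 (404) [FIFO — oldest first]: 169 @ $14.65 + 62 @ $13.30 + 173 @ $11.85 = $5,350.50
Ending inventory: 72 @ $11.85 + 131 @ $9.50 = $2,097.70
Check: goods available $7,448.20 = COGS $5,350.50 + ending $2,097.70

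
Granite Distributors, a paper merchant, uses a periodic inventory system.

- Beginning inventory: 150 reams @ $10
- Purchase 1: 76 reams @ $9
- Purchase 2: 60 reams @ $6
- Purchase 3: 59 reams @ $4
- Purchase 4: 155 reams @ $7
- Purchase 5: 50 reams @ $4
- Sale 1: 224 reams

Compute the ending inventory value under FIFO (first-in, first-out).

Ending inventory = $1,899

Sale 1 (224) [FIFO — oldest first]: 150 @ $10 + 74 @ $9 = $2,166
Ending inventory: 2 @ $9 + 60 @ $6 + 59 @ $4 + 155 @ $7 + 50 @ $4 = $1,899
Check: goods available $4,065 = COGS $2,166 + ending $1,899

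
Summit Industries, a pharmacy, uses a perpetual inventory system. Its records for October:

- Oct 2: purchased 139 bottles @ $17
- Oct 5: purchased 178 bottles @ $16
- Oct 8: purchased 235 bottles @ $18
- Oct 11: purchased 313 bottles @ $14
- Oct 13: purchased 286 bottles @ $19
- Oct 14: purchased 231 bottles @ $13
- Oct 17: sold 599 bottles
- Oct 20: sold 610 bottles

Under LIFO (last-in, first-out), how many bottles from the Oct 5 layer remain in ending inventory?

Oct 17, 599 sold [LIFO — newest first]: 231 @ $13 + 286 @ $19 + 82 @ $14 = $9,585
Oct 20, 610 sold [LIFO — newest first]: 231 @ $14 + 235 @ $18 + 144 @ $16 = $9,768
Total COGS = $9,585 + $9,768 = $19,353
Ending inventory: 139 @ $17 + 34 @ $16 = $2,907

34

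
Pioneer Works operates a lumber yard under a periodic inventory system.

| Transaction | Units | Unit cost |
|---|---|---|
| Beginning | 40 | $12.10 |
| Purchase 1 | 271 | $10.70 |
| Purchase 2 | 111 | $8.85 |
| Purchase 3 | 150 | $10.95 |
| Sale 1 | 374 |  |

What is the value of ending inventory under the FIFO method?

Ending inventory = $2,067.30

Sale 1 (374) [FIFO — oldest first]: 40 @ $12.10 + 271 @ $10.70 + 63 @ $8.85 = $3,941.25
Ending inventory: 48 @ $8.85 + 150 @ $10.95 = $2,067.30
Check: goods available $6,008.55 = COGS $3,941.25 + ending $2,067.30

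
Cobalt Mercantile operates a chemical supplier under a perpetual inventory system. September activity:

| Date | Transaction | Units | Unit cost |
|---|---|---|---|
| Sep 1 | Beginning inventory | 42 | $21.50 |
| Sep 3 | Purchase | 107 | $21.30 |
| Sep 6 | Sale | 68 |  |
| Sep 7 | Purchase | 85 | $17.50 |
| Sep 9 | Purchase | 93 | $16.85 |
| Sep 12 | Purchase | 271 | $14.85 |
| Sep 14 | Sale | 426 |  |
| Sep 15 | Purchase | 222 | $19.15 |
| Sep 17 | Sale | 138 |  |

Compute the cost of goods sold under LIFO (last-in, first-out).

COGS = $10,767.50

Sep 6, 68 sold [LIFO — newest first]: 68 @ $21.30 = $1,448.40
Sep 14, 426 sold [LIFO — newest first]: 271 @ $14.85 + 93 @ $16.85 + 62 @ $17.50 = $6,676.40
Sep 17, 138 sold [LIFO — newest first]: 138 @ $19.15 = $2,642.70
Total COGS = $1,448.40 + $6,676.40 + $2,642.70 = $10,767.50
Ending inventory: 42 @ $21.50 + 39 @ $21.30 + 23 @ $17.50 + 84 @ $19.15 = $3,744.80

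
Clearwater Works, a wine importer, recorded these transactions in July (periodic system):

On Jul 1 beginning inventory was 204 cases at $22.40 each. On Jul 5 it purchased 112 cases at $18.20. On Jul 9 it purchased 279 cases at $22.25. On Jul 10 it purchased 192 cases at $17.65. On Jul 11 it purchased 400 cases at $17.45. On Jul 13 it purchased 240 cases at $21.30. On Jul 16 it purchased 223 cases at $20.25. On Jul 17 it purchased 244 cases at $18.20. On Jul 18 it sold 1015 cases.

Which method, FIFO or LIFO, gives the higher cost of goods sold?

FIFO COGS: 204 @ $22.40 + 112 @ $18.20 + 279 @ $22.25 + 192 @ $17.65 + 228 @ $17.45 = $20,183.15
LIFO COGS: 244 @ $18.20 + 223 @ $20.25 + 240 @ $21.30 + 308 @ $17.45 = $19,443.15

FIFO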